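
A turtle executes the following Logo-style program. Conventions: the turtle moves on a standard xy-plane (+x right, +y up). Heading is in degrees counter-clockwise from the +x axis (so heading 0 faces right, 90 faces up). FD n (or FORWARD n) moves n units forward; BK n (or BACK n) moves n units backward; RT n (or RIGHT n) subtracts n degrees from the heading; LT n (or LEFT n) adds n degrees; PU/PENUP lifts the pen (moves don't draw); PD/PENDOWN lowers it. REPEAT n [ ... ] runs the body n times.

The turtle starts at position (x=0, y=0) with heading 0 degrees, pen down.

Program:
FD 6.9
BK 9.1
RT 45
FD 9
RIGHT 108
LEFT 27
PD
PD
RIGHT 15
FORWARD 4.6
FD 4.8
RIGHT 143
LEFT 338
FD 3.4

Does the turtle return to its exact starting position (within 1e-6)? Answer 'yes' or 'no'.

Executing turtle program step by step:
Start: pos=(0,0), heading=0, pen down
FD 6.9: (0,0) -> (6.9,0) [heading=0, draw]
BK 9.1: (6.9,0) -> (-2.2,0) [heading=0, draw]
RT 45: heading 0 -> 315
FD 9: (-2.2,0) -> (4.164,-6.364) [heading=315, draw]
RT 108: heading 315 -> 207
LT 27: heading 207 -> 234
PD: pen down
PD: pen down
RT 15: heading 234 -> 219
FD 4.6: (4.164,-6.364) -> (0.589,-9.259) [heading=219, draw]
FD 4.8: (0.589,-9.259) -> (-3.141,-12.28) [heading=219, draw]
RT 143: heading 219 -> 76
LT 338: heading 76 -> 54
FD 3.4: (-3.141,-12.28) -> (-1.143,-9.529) [heading=54, draw]
Final: pos=(-1.143,-9.529), heading=54, 6 segment(s) drawn

Start position: (0, 0)
Final position: (-1.143, -9.529)
Distance = 9.597; >= 1e-6 -> NOT closed

Answer: no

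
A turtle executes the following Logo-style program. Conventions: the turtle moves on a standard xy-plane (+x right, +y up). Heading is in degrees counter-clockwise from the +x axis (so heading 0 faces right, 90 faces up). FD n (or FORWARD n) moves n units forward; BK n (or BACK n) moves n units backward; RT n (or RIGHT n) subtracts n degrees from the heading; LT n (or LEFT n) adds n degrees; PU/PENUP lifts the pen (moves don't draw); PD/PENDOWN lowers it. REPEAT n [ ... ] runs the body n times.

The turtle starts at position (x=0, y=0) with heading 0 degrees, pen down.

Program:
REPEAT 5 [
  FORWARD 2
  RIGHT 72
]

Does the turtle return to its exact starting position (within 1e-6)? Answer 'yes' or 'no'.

Executing turtle program step by step:
Start: pos=(0,0), heading=0, pen down
REPEAT 5 [
  -- iteration 1/5 --
  FD 2: (0,0) -> (2,0) [heading=0, draw]
  RT 72: heading 0 -> 288
  -- iteration 2/5 --
  FD 2: (2,0) -> (2.618,-1.902) [heading=288, draw]
  RT 72: heading 288 -> 216
  -- iteration 3/5 --
  FD 2: (2.618,-1.902) -> (1,-3.078) [heading=216, draw]
  RT 72: heading 216 -> 144
  -- iteration 4/5 --
  FD 2: (1,-3.078) -> (-0.618,-1.902) [heading=144, draw]
  RT 72: heading 144 -> 72
  -- iteration 5/5 --
  FD 2: (-0.618,-1.902) -> (0,0) [heading=72, draw]
  RT 72: heading 72 -> 0
]
Final: pos=(0,0), heading=0, 5 segment(s) drawn

Start position: (0, 0)
Final position: (0, 0)
Distance = 0; < 1e-6 -> CLOSED

Answer: yes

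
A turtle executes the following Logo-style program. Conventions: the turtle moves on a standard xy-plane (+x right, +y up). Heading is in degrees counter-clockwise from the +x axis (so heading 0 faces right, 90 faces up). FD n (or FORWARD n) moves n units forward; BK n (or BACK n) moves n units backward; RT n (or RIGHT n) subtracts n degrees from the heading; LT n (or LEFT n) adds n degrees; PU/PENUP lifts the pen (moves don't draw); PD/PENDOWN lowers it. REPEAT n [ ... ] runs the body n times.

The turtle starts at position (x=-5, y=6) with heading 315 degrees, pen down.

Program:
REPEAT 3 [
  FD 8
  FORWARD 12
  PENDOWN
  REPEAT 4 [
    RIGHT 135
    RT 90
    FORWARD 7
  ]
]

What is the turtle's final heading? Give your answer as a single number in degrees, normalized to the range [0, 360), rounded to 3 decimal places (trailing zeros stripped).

Answer: 135

Derivation:
Executing turtle program step by step:
Start: pos=(-5,6), heading=315, pen down
REPEAT 3 [
  -- iteration 1/3 --
  FD 8: (-5,6) -> (0.657,0.343) [heading=315, draw]
  FD 12: (0.657,0.343) -> (9.142,-8.142) [heading=315, draw]
  PD: pen down
  REPEAT 4 [
    -- iteration 1/4 --
    RT 135: heading 315 -> 180
    RT 90: heading 180 -> 90
    FD 7: (9.142,-8.142) -> (9.142,-1.142) [heading=90, draw]
    -- iteration 2/4 --
    RT 135: heading 90 -> 315
    RT 90: heading 315 -> 225
    FD 7: (9.142,-1.142) -> (4.192,-6.092) [heading=225, draw]
    -- iteration 3/4 --
    RT 135: heading 225 -> 90
    RT 90: heading 90 -> 0
    FD 7: (4.192,-6.092) -> (11.192,-6.092) [heading=0, draw]
    -- iteration 4/4 --
    RT 135: heading 0 -> 225
    RT 90: heading 225 -> 135
    FD 7: (11.192,-6.092) -> (6.243,-1.142) [heading=135, draw]
  ]
  -- iteration 2/3 --
  FD 8: (6.243,-1.142) -> (0.586,4.515) [heading=135, draw]
  FD 12: (0.586,4.515) -> (-7.899,13) [heading=135, draw]
  PD: pen down
  REPEAT 4 [
    -- iteration 1/4 --
    RT 135: heading 135 -> 0
    RT 90: heading 0 -> 270
    FD 7: (-7.899,13) -> (-7.899,6) [heading=270, draw]
    -- iteration 2/4 --
    RT 135: heading 270 -> 135
    RT 90: heading 135 -> 45
    FD 7: (-7.899,6) -> (-2.95,10.95) [heading=45, draw]
    -- iteration 3/4 --
    RT 135: heading 45 -> 270
    RT 90: heading 270 -> 180
    FD 7: (-2.95,10.95) -> (-9.95,10.95) [heading=180, draw]
    -- iteration 4/4 --
    RT 135: heading 180 -> 45
    RT 90: heading 45 -> 315
    FD 7: (-9.95,10.95) -> (-5,6) [heading=315, draw]
  ]
  -- iteration 3/3 --
  FD 8: (-5,6) -> (0.657,0.343) [heading=315, draw]
  FD 12: (0.657,0.343) -> (9.142,-8.142) [heading=315, draw]
  PD: pen down
  REPEAT 4 [
    -- iteration 1/4 --
    RT 135: heading 315 -> 180
    RT 90: heading 180 -> 90
    FD 7: (9.142,-8.142) -> (9.142,-1.142) [heading=90, draw]
    -- iteration 2/4 --
    RT 135: heading 90 -> 315
    RT 90: heading 315 -> 225
    FD 7: (9.142,-1.142) -> (4.192,-6.092) [heading=225, draw]
    -- iteration 3/4 --
    RT 135: heading 225 -> 90
    RT 90: heading 90 -> 0
    FD 7: (4.192,-6.092) -> (11.192,-6.092) [heading=0, draw]
    -- iteration 4/4 --
    RT 135: heading 0 -> 225
    RT 90: heading 225 -> 135
    FD 7: (11.192,-6.092) -> (6.243,-1.142) [heading=135, draw]
  ]
]
Final: pos=(6.243,-1.142), heading=135, 18 segment(s) drawn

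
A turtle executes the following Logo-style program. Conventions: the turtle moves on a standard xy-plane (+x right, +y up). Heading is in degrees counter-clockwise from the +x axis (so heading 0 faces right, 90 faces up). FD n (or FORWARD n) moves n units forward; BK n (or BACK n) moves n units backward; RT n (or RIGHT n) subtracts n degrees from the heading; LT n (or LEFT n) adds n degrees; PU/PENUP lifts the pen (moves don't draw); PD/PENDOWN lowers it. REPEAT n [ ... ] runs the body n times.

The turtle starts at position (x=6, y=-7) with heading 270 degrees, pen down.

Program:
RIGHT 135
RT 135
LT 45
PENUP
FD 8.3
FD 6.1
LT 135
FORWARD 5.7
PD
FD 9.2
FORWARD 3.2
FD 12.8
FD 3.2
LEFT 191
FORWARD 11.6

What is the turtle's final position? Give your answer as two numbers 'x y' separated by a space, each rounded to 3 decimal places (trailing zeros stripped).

Executing turtle program step by step:
Start: pos=(6,-7), heading=270, pen down
RT 135: heading 270 -> 135
RT 135: heading 135 -> 0
LT 45: heading 0 -> 45
PU: pen up
FD 8.3: (6,-7) -> (11.869,-1.131) [heading=45, move]
FD 6.1: (11.869,-1.131) -> (16.182,3.182) [heading=45, move]
LT 135: heading 45 -> 180
FD 5.7: (16.182,3.182) -> (10.482,3.182) [heading=180, move]
PD: pen down
FD 9.2: (10.482,3.182) -> (1.282,3.182) [heading=180, draw]
FD 3.2: (1.282,3.182) -> (-1.918,3.182) [heading=180, draw]
FD 12.8: (-1.918,3.182) -> (-14.718,3.182) [heading=180, draw]
FD 3.2: (-14.718,3.182) -> (-17.918,3.182) [heading=180, draw]
LT 191: heading 180 -> 11
FD 11.6: (-17.918,3.182) -> (-6.531,5.396) [heading=11, draw]
Final: pos=(-6.531,5.396), heading=11, 5 segment(s) drawn

Answer: -6.531 5.396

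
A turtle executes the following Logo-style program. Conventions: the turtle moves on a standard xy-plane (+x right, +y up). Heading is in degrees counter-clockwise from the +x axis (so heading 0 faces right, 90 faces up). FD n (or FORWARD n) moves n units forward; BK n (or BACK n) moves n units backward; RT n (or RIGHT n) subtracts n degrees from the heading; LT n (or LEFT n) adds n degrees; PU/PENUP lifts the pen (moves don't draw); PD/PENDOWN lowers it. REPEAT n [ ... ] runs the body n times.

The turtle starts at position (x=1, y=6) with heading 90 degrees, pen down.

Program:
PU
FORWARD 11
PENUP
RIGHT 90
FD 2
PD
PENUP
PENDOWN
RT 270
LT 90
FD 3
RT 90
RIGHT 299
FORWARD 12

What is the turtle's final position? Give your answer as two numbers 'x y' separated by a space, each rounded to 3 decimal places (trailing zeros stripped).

Executing turtle program step by step:
Start: pos=(1,6), heading=90, pen down
PU: pen up
FD 11: (1,6) -> (1,17) [heading=90, move]
PU: pen up
RT 90: heading 90 -> 0
FD 2: (1,17) -> (3,17) [heading=0, move]
PD: pen down
PU: pen up
PD: pen down
RT 270: heading 0 -> 90
LT 90: heading 90 -> 180
FD 3: (3,17) -> (0,17) [heading=180, draw]
RT 90: heading 180 -> 90
RT 299: heading 90 -> 151
FD 12: (0,17) -> (-10.495,22.818) [heading=151, draw]
Final: pos=(-10.495,22.818), heading=151, 2 segment(s) drawn

Answer: -10.495 22.818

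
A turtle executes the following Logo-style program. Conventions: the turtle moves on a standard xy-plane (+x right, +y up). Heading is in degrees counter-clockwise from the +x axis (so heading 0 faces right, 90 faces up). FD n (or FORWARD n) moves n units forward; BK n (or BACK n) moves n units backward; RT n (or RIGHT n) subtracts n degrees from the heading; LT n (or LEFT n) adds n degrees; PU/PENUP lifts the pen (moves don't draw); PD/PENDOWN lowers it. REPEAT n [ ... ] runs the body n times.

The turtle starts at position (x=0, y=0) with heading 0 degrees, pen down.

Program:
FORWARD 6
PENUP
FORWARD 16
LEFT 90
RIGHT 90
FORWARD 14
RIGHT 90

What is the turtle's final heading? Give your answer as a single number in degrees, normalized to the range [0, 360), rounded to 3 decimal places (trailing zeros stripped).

Answer: 270

Derivation:
Executing turtle program step by step:
Start: pos=(0,0), heading=0, pen down
FD 6: (0,0) -> (6,0) [heading=0, draw]
PU: pen up
FD 16: (6,0) -> (22,0) [heading=0, move]
LT 90: heading 0 -> 90
RT 90: heading 90 -> 0
FD 14: (22,0) -> (36,0) [heading=0, move]
RT 90: heading 0 -> 270
Final: pos=(36,0), heading=270, 1 segment(s) drawn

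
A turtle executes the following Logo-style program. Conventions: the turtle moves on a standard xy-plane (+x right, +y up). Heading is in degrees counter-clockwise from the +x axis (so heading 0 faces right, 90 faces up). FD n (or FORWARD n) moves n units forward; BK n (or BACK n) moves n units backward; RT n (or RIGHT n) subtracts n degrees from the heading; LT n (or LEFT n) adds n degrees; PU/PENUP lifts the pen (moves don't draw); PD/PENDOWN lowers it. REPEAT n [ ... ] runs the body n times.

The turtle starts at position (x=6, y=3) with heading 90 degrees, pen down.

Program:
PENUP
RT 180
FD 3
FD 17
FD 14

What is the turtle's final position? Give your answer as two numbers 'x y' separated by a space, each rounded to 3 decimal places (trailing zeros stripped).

Answer: 6 -31

Derivation:
Executing turtle program step by step:
Start: pos=(6,3), heading=90, pen down
PU: pen up
RT 180: heading 90 -> 270
FD 3: (6,3) -> (6,0) [heading=270, move]
FD 17: (6,0) -> (6,-17) [heading=270, move]
FD 14: (6,-17) -> (6,-31) [heading=270, move]
Final: pos=(6,-31), heading=270, 0 segment(s) drawn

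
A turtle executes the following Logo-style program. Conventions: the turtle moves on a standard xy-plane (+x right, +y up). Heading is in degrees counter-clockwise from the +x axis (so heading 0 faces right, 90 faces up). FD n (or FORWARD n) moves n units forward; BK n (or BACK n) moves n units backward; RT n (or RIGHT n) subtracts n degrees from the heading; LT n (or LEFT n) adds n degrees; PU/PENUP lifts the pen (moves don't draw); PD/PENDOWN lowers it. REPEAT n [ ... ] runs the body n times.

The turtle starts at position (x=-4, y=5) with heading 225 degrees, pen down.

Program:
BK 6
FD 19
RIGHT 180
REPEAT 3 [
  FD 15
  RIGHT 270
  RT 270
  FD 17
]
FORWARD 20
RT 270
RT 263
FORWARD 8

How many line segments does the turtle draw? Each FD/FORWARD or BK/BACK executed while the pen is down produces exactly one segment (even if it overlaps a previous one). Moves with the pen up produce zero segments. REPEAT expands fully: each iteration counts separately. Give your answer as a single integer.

Answer: 10

Derivation:
Executing turtle program step by step:
Start: pos=(-4,5), heading=225, pen down
BK 6: (-4,5) -> (0.243,9.243) [heading=225, draw]
FD 19: (0.243,9.243) -> (-13.192,-4.192) [heading=225, draw]
RT 180: heading 225 -> 45
REPEAT 3 [
  -- iteration 1/3 --
  FD 15: (-13.192,-4.192) -> (-2.586,6.414) [heading=45, draw]
  RT 270: heading 45 -> 135
  RT 270: heading 135 -> 225
  FD 17: (-2.586,6.414) -> (-14.607,-5.607) [heading=225, draw]
  -- iteration 2/3 --
  FD 15: (-14.607,-5.607) -> (-25.213,-16.213) [heading=225, draw]
  RT 270: heading 225 -> 315
  RT 270: heading 315 -> 45
  FD 17: (-25.213,-16.213) -> (-13.192,-4.192) [heading=45, draw]
  -- iteration 3/3 --
  FD 15: (-13.192,-4.192) -> (-2.586,6.414) [heading=45, draw]
  RT 270: heading 45 -> 135
  RT 270: heading 135 -> 225
  FD 17: (-2.586,6.414) -> (-14.607,-5.607) [heading=225, draw]
]
FD 20: (-14.607,-5.607) -> (-28.749,-19.749) [heading=225, draw]
RT 270: heading 225 -> 315
RT 263: heading 315 -> 52
FD 8: (-28.749,-19.749) -> (-23.823,-13.445) [heading=52, draw]
Final: pos=(-23.823,-13.445), heading=52, 10 segment(s) drawn
Segments drawn: 10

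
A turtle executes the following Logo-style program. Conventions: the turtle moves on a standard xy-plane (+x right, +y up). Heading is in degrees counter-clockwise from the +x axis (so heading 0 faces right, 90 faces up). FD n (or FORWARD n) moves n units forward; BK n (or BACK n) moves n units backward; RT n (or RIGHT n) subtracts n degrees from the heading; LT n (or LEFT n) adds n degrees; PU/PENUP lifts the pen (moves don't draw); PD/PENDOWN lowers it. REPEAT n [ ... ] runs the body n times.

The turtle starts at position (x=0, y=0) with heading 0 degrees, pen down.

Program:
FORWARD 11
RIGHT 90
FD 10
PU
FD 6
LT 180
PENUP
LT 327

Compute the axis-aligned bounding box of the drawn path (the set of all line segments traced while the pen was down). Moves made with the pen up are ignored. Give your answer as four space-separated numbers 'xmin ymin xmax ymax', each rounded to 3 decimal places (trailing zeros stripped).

Answer: 0 -10 11 0

Derivation:
Executing turtle program step by step:
Start: pos=(0,0), heading=0, pen down
FD 11: (0,0) -> (11,0) [heading=0, draw]
RT 90: heading 0 -> 270
FD 10: (11,0) -> (11,-10) [heading=270, draw]
PU: pen up
FD 6: (11,-10) -> (11,-16) [heading=270, move]
LT 180: heading 270 -> 90
PU: pen up
LT 327: heading 90 -> 57
Final: pos=(11,-16), heading=57, 2 segment(s) drawn

Segment endpoints: x in {0, 11}, y in {-10, 0}
xmin=0, ymin=-10, xmax=11, ymax=0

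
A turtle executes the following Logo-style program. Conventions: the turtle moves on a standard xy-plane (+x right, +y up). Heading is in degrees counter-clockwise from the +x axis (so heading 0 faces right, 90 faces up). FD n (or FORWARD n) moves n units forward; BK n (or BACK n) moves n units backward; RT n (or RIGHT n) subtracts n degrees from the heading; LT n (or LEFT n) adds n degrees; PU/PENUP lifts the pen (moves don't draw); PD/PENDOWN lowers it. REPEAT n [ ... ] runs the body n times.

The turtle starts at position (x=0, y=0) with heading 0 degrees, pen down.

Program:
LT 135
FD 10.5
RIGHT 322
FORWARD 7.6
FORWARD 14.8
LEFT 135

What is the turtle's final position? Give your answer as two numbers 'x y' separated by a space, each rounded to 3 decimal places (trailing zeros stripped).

Answer: -29.658 10.154

Derivation:
Executing turtle program step by step:
Start: pos=(0,0), heading=0, pen down
LT 135: heading 0 -> 135
FD 10.5: (0,0) -> (-7.425,7.425) [heading=135, draw]
RT 322: heading 135 -> 173
FD 7.6: (-7.425,7.425) -> (-14.968,8.351) [heading=173, draw]
FD 14.8: (-14.968,8.351) -> (-29.658,10.154) [heading=173, draw]
LT 135: heading 173 -> 308
Final: pos=(-29.658,10.154), heading=308, 3 segment(s) drawn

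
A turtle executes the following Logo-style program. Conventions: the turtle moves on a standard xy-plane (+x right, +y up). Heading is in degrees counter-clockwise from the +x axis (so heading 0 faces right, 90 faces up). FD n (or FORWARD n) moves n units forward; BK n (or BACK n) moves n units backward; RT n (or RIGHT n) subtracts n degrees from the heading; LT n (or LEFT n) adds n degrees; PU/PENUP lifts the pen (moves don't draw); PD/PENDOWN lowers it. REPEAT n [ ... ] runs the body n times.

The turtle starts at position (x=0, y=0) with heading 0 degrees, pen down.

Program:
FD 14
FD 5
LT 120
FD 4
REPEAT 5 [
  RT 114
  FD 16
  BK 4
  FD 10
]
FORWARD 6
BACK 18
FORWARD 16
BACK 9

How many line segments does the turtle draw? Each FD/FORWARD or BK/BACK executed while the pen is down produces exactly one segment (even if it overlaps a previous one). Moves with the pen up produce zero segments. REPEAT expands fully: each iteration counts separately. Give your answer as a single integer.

Answer: 22

Derivation:
Executing turtle program step by step:
Start: pos=(0,0), heading=0, pen down
FD 14: (0,0) -> (14,0) [heading=0, draw]
FD 5: (14,0) -> (19,0) [heading=0, draw]
LT 120: heading 0 -> 120
FD 4: (19,0) -> (17,3.464) [heading=120, draw]
REPEAT 5 [
  -- iteration 1/5 --
  RT 114: heading 120 -> 6
  FD 16: (17,3.464) -> (32.912,5.137) [heading=6, draw]
  BK 4: (32.912,5.137) -> (28.934,4.718) [heading=6, draw]
  FD 10: (28.934,4.718) -> (38.879,5.764) [heading=6, draw]
  -- iteration 2/5 --
  RT 114: heading 6 -> 252
  FD 16: (38.879,5.764) -> (33.935,-9.453) [heading=252, draw]
  BK 4: (33.935,-9.453) -> (35.171,-5.649) [heading=252, draw]
  FD 10: (35.171,-5.649) -> (32.081,-15.16) [heading=252, draw]
  -- iteration 3/5 --
  RT 114: heading 252 -> 138
  FD 16: (32.081,-15.16) -> (20.191,-4.453) [heading=138, draw]
  BK 4: (20.191,-4.453) -> (23.163,-7.13) [heading=138, draw]
  FD 10: (23.163,-7.13) -> (15.732,-0.439) [heading=138, draw]
  -- iteration 4/5 --
  RT 114: heading 138 -> 24
  FD 16: (15.732,-0.439) -> (30.349,6.069) [heading=24, draw]
  BK 4: (30.349,6.069) -> (26.694,4.442) [heading=24, draw]
  FD 10: (26.694,4.442) -> (35.83,8.51) [heading=24, draw]
  -- iteration 5/5 --
  RT 114: heading 24 -> 270
  FD 16: (35.83,8.51) -> (35.83,-7.49) [heading=270, draw]
  BK 4: (35.83,-7.49) -> (35.83,-3.49) [heading=270, draw]
  FD 10: (35.83,-3.49) -> (35.83,-13.49) [heading=270, draw]
]
FD 6: (35.83,-13.49) -> (35.83,-19.49) [heading=270, draw]
BK 18: (35.83,-19.49) -> (35.83,-1.49) [heading=270, draw]
FD 16: (35.83,-1.49) -> (35.83,-17.49) [heading=270, draw]
BK 9: (35.83,-17.49) -> (35.83,-8.49) [heading=270, draw]
Final: pos=(35.83,-8.49), heading=270, 22 segment(s) drawn
Segments drawn: 22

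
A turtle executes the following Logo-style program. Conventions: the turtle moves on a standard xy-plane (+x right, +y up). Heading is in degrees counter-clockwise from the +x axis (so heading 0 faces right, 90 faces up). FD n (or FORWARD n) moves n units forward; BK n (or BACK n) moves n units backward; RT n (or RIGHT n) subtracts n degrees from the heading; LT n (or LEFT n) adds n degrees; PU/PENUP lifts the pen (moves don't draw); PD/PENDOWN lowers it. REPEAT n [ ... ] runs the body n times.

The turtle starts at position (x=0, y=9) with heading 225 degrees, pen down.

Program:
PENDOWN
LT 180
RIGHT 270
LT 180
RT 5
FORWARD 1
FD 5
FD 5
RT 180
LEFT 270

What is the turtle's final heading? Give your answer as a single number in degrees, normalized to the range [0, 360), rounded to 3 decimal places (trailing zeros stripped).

Executing turtle program step by step:
Start: pos=(0,9), heading=225, pen down
PD: pen down
LT 180: heading 225 -> 45
RT 270: heading 45 -> 135
LT 180: heading 135 -> 315
RT 5: heading 315 -> 310
FD 1: (0,9) -> (0.643,8.234) [heading=310, draw]
FD 5: (0.643,8.234) -> (3.857,4.404) [heading=310, draw]
FD 5: (3.857,4.404) -> (7.071,0.574) [heading=310, draw]
RT 180: heading 310 -> 130
LT 270: heading 130 -> 40
Final: pos=(7.071,0.574), heading=40, 3 segment(s) drawn

Answer: 40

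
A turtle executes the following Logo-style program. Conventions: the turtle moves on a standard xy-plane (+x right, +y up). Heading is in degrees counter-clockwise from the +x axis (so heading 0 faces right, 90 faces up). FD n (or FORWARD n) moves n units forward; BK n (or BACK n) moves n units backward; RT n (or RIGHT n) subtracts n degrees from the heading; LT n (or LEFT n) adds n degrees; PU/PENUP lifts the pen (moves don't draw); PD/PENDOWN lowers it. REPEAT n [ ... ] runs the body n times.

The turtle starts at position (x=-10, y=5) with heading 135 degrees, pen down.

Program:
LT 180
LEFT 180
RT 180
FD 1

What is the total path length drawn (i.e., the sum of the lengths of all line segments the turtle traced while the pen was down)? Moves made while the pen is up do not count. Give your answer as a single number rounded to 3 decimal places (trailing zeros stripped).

Executing turtle program step by step:
Start: pos=(-10,5), heading=135, pen down
LT 180: heading 135 -> 315
LT 180: heading 315 -> 135
RT 180: heading 135 -> 315
FD 1: (-10,5) -> (-9.293,4.293) [heading=315, draw]
Final: pos=(-9.293,4.293), heading=315, 1 segment(s) drawn

Segment lengths:
  seg 1: (-10,5) -> (-9.293,4.293), length = 1
Total = 1

Answer: 1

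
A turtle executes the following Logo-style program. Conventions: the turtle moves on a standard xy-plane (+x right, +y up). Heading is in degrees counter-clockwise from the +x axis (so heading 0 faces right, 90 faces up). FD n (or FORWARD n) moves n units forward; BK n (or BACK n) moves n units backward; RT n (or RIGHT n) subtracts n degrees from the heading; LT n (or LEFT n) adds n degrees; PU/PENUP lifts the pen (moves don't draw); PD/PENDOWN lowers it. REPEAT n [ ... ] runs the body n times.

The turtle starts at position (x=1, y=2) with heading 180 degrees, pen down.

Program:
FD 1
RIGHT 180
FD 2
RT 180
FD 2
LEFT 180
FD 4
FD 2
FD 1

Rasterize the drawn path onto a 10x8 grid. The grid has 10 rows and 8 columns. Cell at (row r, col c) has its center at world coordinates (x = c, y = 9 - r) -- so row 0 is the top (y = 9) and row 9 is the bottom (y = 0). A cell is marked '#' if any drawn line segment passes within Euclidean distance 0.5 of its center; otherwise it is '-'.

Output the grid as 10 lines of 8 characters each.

Answer: --------
--------
--------
--------
--------
--------
--------
########
--------
--------

Derivation:
Segment 0: (1,2) -> (0,2)
Segment 1: (0,2) -> (2,2)
Segment 2: (2,2) -> (0,2)
Segment 3: (0,2) -> (4,2)
Segment 4: (4,2) -> (6,2)
Segment 5: (6,2) -> (7,2)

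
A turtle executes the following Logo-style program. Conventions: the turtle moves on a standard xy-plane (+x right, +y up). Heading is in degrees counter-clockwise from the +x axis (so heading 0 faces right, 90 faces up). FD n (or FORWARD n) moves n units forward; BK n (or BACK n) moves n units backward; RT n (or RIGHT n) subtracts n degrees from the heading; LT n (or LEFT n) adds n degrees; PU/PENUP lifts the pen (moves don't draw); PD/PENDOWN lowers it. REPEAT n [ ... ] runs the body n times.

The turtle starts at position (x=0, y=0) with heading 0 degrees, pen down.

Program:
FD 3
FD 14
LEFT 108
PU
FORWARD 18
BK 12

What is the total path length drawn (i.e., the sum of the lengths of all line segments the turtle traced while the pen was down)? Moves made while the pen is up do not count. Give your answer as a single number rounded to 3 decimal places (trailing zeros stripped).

Answer: 17

Derivation:
Executing turtle program step by step:
Start: pos=(0,0), heading=0, pen down
FD 3: (0,0) -> (3,0) [heading=0, draw]
FD 14: (3,0) -> (17,0) [heading=0, draw]
LT 108: heading 0 -> 108
PU: pen up
FD 18: (17,0) -> (11.438,17.119) [heading=108, move]
BK 12: (11.438,17.119) -> (15.146,5.706) [heading=108, move]
Final: pos=(15.146,5.706), heading=108, 2 segment(s) drawn

Segment lengths:
  seg 1: (0,0) -> (3,0), length = 3
  seg 2: (3,0) -> (17,0), length = 14
Total = 17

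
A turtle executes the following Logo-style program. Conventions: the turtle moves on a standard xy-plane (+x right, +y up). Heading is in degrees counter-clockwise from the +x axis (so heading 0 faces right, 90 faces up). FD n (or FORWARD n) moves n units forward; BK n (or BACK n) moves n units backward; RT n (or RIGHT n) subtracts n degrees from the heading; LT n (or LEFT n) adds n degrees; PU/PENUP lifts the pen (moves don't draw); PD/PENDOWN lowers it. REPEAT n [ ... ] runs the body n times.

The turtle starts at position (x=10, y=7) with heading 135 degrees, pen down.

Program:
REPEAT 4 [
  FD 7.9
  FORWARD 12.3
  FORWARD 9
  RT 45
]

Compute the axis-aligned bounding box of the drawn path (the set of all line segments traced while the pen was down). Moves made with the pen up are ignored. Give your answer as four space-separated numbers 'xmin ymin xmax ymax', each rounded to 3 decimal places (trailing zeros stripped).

Answer: -10.648 7 39.2 77.495

Derivation:
Executing turtle program step by step:
Start: pos=(10,7), heading=135, pen down
REPEAT 4 [
  -- iteration 1/4 --
  FD 7.9: (10,7) -> (4.414,12.586) [heading=135, draw]
  FD 12.3: (4.414,12.586) -> (-4.284,21.284) [heading=135, draw]
  FD 9: (-4.284,21.284) -> (-10.648,27.648) [heading=135, draw]
  RT 45: heading 135 -> 90
  -- iteration 2/4 --
  FD 7.9: (-10.648,27.648) -> (-10.648,35.548) [heading=90, draw]
  FD 12.3: (-10.648,35.548) -> (-10.648,47.848) [heading=90, draw]
  FD 9: (-10.648,47.848) -> (-10.648,56.848) [heading=90, draw]
  RT 45: heading 90 -> 45
  -- iteration 3/4 --
  FD 7.9: (-10.648,56.848) -> (-5.061,62.434) [heading=45, draw]
  FD 12.3: (-5.061,62.434) -> (3.636,71.131) [heading=45, draw]
  FD 9: (3.636,71.131) -> (10,77.495) [heading=45, draw]
  RT 45: heading 45 -> 0
  -- iteration 4/4 --
  FD 7.9: (10,77.495) -> (17.9,77.495) [heading=0, draw]
  FD 12.3: (17.9,77.495) -> (30.2,77.495) [heading=0, draw]
  FD 9: (30.2,77.495) -> (39.2,77.495) [heading=0, draw]
  RT 45: heading 0 -> 315
]
Final: pos=(39.2,77.495), heading=315, 12 segment(s) drawn

Segment endpoints: x in {-10.648, -5.061, -4.284, 3.636, 4.414, 10, 10, 17.9, 30.2, 39.2}, y in {7, 12.586, 21.284, 27.648, 35.548, 47.848, 56.848, 62.434, 71.131, 77.495}
xmin=-10.648, ymin=7, xmax=39.2, ymax=77.495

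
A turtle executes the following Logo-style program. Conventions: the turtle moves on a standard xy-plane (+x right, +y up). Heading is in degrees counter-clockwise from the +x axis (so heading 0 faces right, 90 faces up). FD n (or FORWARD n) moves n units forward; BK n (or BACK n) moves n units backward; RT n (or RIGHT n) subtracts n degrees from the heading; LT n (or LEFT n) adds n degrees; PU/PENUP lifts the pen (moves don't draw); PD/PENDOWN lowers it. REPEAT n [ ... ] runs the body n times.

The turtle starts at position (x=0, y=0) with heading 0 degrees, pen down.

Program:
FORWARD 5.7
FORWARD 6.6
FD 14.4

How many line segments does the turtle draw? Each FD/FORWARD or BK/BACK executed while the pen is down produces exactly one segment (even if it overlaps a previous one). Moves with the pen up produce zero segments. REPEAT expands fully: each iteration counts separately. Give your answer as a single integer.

Executing turtle program step by step:
Start: pos=(0,0), heading=0, pen down
FD 5.7: (0,0) -> (5.7,0) [heading=0, draw]
FD 6.6: (5.7,0) -> (12.3,0) [heading=0, draw]
FD 14.4: (12.3,0) -> (26.7,0) [heading=0, draw]
Final: pos=(26.7,0), heading=0, 3 segment(s) drawn
Segments drawn: 3

Answer: 3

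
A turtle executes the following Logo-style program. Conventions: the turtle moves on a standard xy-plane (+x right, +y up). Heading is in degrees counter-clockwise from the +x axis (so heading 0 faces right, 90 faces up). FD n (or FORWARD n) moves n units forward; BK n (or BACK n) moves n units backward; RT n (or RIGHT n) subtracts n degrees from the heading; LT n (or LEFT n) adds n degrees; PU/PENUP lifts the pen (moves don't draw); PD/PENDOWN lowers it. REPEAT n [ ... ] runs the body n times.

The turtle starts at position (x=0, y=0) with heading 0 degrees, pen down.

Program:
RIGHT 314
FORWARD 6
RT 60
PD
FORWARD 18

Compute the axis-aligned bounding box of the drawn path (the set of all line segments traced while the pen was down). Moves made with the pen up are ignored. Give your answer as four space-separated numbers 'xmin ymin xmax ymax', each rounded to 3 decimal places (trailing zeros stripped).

Executing turtle program step by step:
Start: pos=(0,0), heading=0, pen down
RT 314: heading 0 -> 46
FD 6: (0,0) -> (4.168,4.316) [heading=46, draw]
RT 60: heading 46 -> 346
PD: pen down
FD 18: (4.168,4.316) -> (21.633,-0.039) [heading=346, draw]
Final: pos=(21.633,-0.039), heading=346, 2 segment(s) drawn

Segment endpoints: x in {0, 4.168, 21.633}, y in {-0.039, 0, 4.316}
xmin=0, ymin=-0.039, xmax=21.633, ymax=4.316

Answer: 0 -0.039 21.633 4.316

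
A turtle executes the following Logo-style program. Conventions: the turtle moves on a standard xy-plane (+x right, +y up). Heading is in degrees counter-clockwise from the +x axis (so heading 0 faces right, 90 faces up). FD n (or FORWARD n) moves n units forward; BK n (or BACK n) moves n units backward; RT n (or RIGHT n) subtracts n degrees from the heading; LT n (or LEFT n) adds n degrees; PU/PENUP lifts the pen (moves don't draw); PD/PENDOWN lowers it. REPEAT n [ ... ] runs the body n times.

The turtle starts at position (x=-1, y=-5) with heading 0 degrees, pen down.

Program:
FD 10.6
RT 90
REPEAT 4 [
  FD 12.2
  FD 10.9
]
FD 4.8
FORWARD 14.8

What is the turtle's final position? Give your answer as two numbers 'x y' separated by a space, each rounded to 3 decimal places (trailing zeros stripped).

Executing turtle program step by step:
Start: pos=(-1,-5), heading=0, pen down
FD 10.6: (-1,-5) -> (9.6,-5) [heading=0, draw]
RT 90: heading 0 -> 270
REPEAT 4 [
  -- iteration 1/4 --
  FD 12.2: (9.6,-5) -> (9.6,-17.2) [heading=270, draw]
  FD 10.9: (9.6,-17.2) -> (9.6,-28.1) [heading=270, draw]
  -- iteration 2/4 --
  FD 12.2: (9.6,-28.1) -> (9.6,-40.3) [heading=270, draw]
  FD 10.9: (9.6,-40.3) -> (9.6,-51.2) [heading=270, draw]
  -- iteration 3/4 --
  FD 12.2: (9.6,-51.2) -> (9.6,-63.4) [heading=270, draw]
  FD 10.9: (9.6,-63.4) -> (9.6,-74.3) [heading=270, draw]
  -- iteration 4/4 --
  FD 12.2: (9.6,-74.3) -> (9.6,-86.5) [heading=270, draw]
  FD 10.9: (9.6,-86.5) -> (9.6,-97.4) [heading=270, draw]
]
FD 4.8: (9.6,-97.4) -> (9.6,-102.2) [heading=270, draw]
FD 14.8: (9.6,-102.2) -> (9.6,-117) [heading=270, draw]
Final: pos=(9.6,-117), heading=270, 11 segment(s) drawn

Answer: 9.6 -117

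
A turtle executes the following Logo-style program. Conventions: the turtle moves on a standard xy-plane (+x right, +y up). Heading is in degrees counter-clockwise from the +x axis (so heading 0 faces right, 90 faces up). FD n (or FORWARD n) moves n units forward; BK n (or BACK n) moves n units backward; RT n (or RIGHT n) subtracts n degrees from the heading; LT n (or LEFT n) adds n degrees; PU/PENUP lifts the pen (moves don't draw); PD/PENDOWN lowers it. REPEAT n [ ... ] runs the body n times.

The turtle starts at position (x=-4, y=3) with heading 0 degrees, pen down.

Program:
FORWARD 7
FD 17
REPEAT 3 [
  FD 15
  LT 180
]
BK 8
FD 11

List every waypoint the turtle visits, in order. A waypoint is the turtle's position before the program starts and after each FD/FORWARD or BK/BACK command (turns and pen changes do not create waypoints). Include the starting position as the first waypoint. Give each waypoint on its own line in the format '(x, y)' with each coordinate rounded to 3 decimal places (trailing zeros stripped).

Executing turtle program step by step:
Start: pos=(-4,3), heading=0, pen down
FD 7: (-4,3) -> (3,3) [heading=0, draw]
FD 17: (3,3) -> (20,3) [heading=0, draw]
REPEAT 3 [
  -- iteration 1/3 --
  FD 15: (20,3) -> (35,3) [heading=0, draw]
  LT 180: heading 0 -> 180
  -- iteration 2/3 --
  FD 15: (35,3) -> (20,3) [heading=180, draw]
  LT 180: heading 180 -> 0
  -- iteration 3/3 --
  FD 15: (20,3) -> (35,3) [heading=0, draw]
  LT 180: heading 0 -> 180
]
BK 8: (35,3) -> (43,3) [heading=180, draw]
FD 11: (43,3) -> (32,3) [heading=180, draw]
Final: pos=(32,3), heading=180, 7 segment(s) drawn
Waypoints (8 total):
(-4, 3)
(3, 3)
(20, 3)
(35, 3)
(20, 3)
(35, 3)
(43, 3)
(32, 3)

Answer: (-4, 3)
(3, 3)
(20, 3)
(35, 3)
(20, 3)
(35, 3)
(43, 3)
(32, 3)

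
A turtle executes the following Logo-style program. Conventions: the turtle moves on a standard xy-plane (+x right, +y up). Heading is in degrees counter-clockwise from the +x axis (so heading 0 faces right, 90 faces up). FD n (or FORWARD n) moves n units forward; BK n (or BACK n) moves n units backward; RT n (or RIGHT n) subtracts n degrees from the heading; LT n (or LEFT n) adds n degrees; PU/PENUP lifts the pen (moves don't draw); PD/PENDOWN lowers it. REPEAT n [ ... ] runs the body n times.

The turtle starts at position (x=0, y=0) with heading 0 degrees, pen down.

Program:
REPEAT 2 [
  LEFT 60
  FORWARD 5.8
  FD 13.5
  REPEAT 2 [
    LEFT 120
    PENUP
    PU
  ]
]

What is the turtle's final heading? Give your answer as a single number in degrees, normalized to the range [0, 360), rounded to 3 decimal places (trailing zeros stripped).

Executing turtle program step by step:
Start: pos=(0,0), heading=0, pen down
REPEAT 2 [
  -- iteration 1/2 --
  LT 60: heading 0 -> 60
  FD 5.8: (0,0) -> (2.9,5.023) [heading=60, draw]
  FD 13.5: (2.9,5.023) -> (9.65,16.714) [heading=60, draw]
  REPEAT 2 [
    -- iteration 1/2 --
    LT 120: heading 60 -> 180
    PU: pen up
    PU: pen up
    -- iteration 2/2 --
    LT 120: heading 180 -> 300
    PU: pen up
    PU: pen up
  ]
  -- iteration 2/2 --
  LT 60: heading 300 -> 0
  FD 5.8: (9.65,16.714) -> (15.45,16.714) [heading=0, move]
  FD 13.5: (15.45,16.714) -> (28.95,16.714) [heading=0, move]
  REPEAT 2 [
    -- iteration 1/2 --
    LT 120: heading 0 -> 120
    PU: pen up
    PU: pen up
    -- iteration 2/2 --
    LT 120: heading 120 -> 240
    PU: pen up
    PU: pen up
  ]
]
Final: pos=(28.95,16.714), heading=240, 2 segment(s) drawn

Answer: 240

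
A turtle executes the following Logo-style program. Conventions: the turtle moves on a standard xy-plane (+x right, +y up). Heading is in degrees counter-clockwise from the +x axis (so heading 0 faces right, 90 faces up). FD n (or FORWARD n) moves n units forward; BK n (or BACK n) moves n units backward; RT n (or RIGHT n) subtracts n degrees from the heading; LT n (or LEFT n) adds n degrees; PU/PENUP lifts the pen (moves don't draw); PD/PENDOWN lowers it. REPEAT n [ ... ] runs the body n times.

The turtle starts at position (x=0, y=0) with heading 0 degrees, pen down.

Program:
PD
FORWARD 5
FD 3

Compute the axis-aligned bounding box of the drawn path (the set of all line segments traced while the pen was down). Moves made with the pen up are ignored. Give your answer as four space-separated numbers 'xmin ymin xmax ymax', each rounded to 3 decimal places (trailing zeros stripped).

Answer: 0 0 8 0

Derivation:
Executing turtle program step by step:
Start: pos=(0,0), heading=0, pen down
PD: pen down
FD 5: (0,0) -> (5,0) [heading=0, draw]
FD 3: (5,0) -> (8,0) [heading=0, draw]
Final: pos=(8,0), heading=0, 2 segment(s) drawn

Segment endpoints: x in {0, 5, 8}, y in {0}
xmin=0, ymin=0, xmax=8, ymax=0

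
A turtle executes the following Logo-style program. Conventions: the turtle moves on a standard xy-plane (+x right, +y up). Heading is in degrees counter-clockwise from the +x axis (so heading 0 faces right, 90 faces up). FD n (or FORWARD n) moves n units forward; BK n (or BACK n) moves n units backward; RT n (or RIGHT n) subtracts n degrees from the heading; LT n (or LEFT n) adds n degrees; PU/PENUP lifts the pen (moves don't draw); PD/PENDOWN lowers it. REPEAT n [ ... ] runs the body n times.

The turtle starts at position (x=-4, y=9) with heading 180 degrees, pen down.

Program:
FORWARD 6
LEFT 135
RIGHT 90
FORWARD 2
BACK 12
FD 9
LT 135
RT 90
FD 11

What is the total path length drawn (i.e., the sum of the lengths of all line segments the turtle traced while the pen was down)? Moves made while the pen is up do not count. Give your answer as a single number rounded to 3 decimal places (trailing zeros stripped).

Answer: 40

Derivation:
Executing turtle program step by step:
Start: pos=(-4,9), heading=180, pen down
FD 6: (-4,9) -> (-10,9) [heading=180, draw]
LT 135: heading 180 -> 315
RT 90: heading 315 -> 225
FD 2: (-10,9) -> (-11.414,7.586) [heading=225, draw]
BK 12: (-11.414,7.586) -> (-2.929,16.071) [heading=225, draw]
FD 9: (-2.929,16.071) -> (-9.293,9.707) [heading=225, draw]
LT 135: heading 225 -> 0
RT 90: heading 0 -> 270
FD 11: (-9.293,9.707) -> (-9.293,-1.293) [heading=270, draw]
Final: pos=(-9.293,-1.293), heading=270, 5 segment(s) drawn

Segment lengths:
  seg 1: (-4,9) -> (-10,9), length = 6
  seg 2: (-10,9) -> (-11.414,7.586), length = 2
  seg 3: (-11.414,7.586) -> (-2.929,16.071), length = 12
  seg 4: (-2.929,16.071) -> (-9.293,9.707), length = 9
  seg 5: (-9.293,9.707) -> (-9.293,-1.293), length = 11
Total = 40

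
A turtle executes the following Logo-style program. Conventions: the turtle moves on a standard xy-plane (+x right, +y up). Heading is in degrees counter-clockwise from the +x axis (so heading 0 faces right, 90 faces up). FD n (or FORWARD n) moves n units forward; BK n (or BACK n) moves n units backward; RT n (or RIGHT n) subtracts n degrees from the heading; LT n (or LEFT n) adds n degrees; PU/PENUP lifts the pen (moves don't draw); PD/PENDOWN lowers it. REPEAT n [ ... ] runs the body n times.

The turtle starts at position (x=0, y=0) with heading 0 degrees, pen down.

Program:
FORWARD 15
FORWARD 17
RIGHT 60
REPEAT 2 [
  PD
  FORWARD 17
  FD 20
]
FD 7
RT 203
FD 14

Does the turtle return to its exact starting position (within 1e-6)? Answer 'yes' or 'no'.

Executing turtle program step by step:
Start: pos=(0,0), heading=0, pen down
FD 15: (0,0) -> (15,0) [heading=0, draw]
FD 17: (15,0) -> (32,0) [heading=0, draw]
RT 60: heading 0 -> 300
REPEAT 2 [
  -- iteration 1/2 --
  PD: pen down
  FD 17: (32,0) -> (40.5,-14.722) [heading=300, draw]
  FD 20: (40.5,-14.722) -> (50.5,-32.043) [heading=300, draw]
  -- iteration 2/2 --
  PD: pen down
  FD 17: (50.5,-32.043) -> (59,-46.765) [heading=300, draw]
  FD 20: (59,-46.765) -> (69,-64.086) [heading=300, draw]
]
FD 7: (69,-64.086) -> (72.5,-70.148) [heading=300, draw]
RT 203: heading 300 -> 97
FD 14: (72.5,-70.148) -> (70.794,-56.252) [heading=97, draw]
Final: pos=(70.794,-56.252), heading=97, 8 segment(s) drawn

Start position: (0, 0)
Final position: (70.794, -56.252)
Distance = 90.422; >= 1e-6 -> NOT closed

Answer: no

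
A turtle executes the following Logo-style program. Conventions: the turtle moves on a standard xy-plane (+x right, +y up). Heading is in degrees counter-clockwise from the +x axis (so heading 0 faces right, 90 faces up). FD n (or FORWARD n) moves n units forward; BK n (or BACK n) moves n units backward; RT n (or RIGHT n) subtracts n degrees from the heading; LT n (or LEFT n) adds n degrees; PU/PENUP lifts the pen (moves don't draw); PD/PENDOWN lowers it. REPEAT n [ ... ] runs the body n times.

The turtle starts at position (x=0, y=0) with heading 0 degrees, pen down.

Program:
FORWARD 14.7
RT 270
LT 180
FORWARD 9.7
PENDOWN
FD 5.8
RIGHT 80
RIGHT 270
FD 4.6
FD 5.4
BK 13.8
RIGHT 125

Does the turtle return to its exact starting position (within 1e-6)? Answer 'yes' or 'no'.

Executing turtle program step by step:
Start: pos=(0,0), heading=0, pen down
FD 14.7: (0,0) -> (14.7,0) [heading=0, draw]
RT 270: heading 0 -> 90
LT 180: heading 90 -> 270
FD 9.7: (14.7,0) -> (14.7,-9.7) [heading=270, draw]
PD: pen down
FD 5.8: (14.7,-9.7) -> (14.7,-15.5) [heading=270, draw]
RT 80: heading 270 -> 190
RT 270: heading 190 -> 280
FD 4.6: (14.7,-15.5) -> (15.499,-20.03) [heading=280, draw]
FD 5.4: (15.499,-20.03) -> (16.436,-25.348) [heading=280, draw]
BK 13.8: (16.436,-25.348) -> (14.04,-11.758) [heading=280, draw]
RT 125: heading 280 -> 155
Final: pos=(14.04,-11.758), heading=155, 6 segment(s) drawn

Start position: (0, 0)
Final position: (14.04, -11.758)
Distance = 18.313; >= 1e-6 -> NOT closed

Answer: no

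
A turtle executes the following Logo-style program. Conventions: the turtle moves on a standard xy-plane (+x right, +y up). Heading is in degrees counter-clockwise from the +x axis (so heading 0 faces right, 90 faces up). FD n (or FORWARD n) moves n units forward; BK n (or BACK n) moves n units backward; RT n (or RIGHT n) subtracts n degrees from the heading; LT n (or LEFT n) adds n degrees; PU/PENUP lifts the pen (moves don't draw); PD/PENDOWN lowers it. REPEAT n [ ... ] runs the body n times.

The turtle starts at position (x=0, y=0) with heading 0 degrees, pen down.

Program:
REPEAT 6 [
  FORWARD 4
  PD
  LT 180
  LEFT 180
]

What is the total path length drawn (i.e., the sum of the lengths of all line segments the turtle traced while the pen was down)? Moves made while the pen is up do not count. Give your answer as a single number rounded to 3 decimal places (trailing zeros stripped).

Executing turtle program step by step:
Start: pos=(0,0), heading=0, pen down
REPEAT 6 [
  -- iteration 1/6 --
  FD 4: (0,0) -> (4,0) [heading=0, draw]
  PD: pen down
  LT 180: heading 0 -> 180
  LT 180: heading 180 -> 0
  -- iteration 2/6 --
  FD 4: (4,0) -> (8,0) [heading=0, draw]
  PD: pen down
  LT 180: heading 0 -> 180
  LT 180: heading 180 -> 0
  -- iteration 3/6 --
  FD 4: (8,0) -> (12,0) [heading=0, draw]
  PD: pen down
  LT 180: heading 0 -> 180
  LT 180: heading 180 -> 0
  -- iteration 4/6 --
  FD 4: (12,0) -> (16,0) [heading=0, draw]
  PD: pen down
  LT 180: heading 0 -> 180
  LT 180: heading 180 -> 0
  -- iteration 5/6 --
  FD 4: (16,0) -> (20,0) [heading=0, draw]
  PD: pen down
  LT 180: heading 0 -> 180
  LT 180: heading 180 -> 0
  -- iteration 6/6 --
  FD 4: (20,0) -> (24,0) [heading=0, draw]
  PD: pen down
  LT 180: heading 0 -> 180
  LT 180: heading 180 -> 0
]
Final: pos=(24,0), heading=0, 6 segment(s) drawn

Segment lengths:
  seg 1: (0,0) -> (4,0), length = 4
  seg 2: (4,0) -> (8,0), length = 4
  seg 3: (8,0) -> (12,0), length = 4
  seg 4: (12,0) -> (16,0), length = 4
  seg 5: (16,0) -> (20,0), length = 4
  seg 6: (20,0) -> (24,0), length = 4
Total = 24

Answer: 24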